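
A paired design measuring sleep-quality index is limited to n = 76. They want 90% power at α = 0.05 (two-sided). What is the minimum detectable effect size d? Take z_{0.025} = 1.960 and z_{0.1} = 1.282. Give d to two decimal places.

For a single sample (or paired design) of n = 76: d_min = (z_{α/2} + z_β)/√n.
z-sum = 1.960 + 1.282 = 3.242.
d_min = 3.242 / √76 = 3.242 / 8.718 = 0.372.

d_min ≈ 0.37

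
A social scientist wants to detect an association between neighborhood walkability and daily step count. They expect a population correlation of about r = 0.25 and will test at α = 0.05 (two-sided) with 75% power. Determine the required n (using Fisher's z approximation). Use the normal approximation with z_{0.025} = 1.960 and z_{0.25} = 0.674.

Fisher's z: C = ½·ln((1+r)/(1−r)) = ½·ln(1.6667) = 0.2554.
n = ((z_{α/2} + z_β)/C)² + 3.
(1.960 + 0.674) / 0.2554 = 2.634 / 0.2554 = 10.313.
n = 10.313² + 3 = 106.36 + 3 = 109.4.
Round up.

n = 110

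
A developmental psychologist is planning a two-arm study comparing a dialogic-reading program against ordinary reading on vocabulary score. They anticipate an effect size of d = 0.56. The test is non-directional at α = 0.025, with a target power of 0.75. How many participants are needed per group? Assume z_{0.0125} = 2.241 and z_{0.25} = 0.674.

n = 55 per group

For two independent groups with equal n: n = 2·((z_{α/2} + z_β) / d)².
z_{α/2} + z_β = 2.241 + 0.674 = 2.915.
n = 2 × (2.915 / 0.56)² = 2 × 5.205² = 2 × 27.10 = 54.2.
Round up to the next whole participant.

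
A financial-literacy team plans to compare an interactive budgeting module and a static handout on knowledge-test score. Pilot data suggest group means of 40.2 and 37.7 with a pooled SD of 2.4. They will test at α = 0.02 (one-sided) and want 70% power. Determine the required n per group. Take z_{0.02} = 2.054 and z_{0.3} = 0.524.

n = 13 per group

Cohen's d = |M₁ − M₂| / SD_pooled = |40.2 − 37.7| / 2.4 = 2.5 / 2.4 = 1.042.
For two independent groups with equal n: n = 2·((z_{α} + z_β) / d)².
z_{α} + z_β = 2.054 + 0.524 = 2.578.
n = 2 × (2.578 / 1.042)² = 2 × 2.474² = 2 × 6.12 = 12.2.
Round up to the next whole participant.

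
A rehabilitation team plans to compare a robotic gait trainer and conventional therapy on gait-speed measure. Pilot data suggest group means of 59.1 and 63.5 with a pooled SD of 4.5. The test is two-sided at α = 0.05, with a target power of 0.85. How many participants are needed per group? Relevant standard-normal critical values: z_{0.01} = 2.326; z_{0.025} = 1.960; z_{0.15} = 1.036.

n = 19 per group

Cohen's d = |M₁ − M₂| / SD_pooled = |59.1 − 63.5| / 4.5 = 4.4 / 4.5 = 0.978.
For two independent groups with equal n: n = 2·((z_{α/2} + z_β) / d)².
z_{α/2} + z_β = 1.960 + 1.036 = 2.996.
n = 2 × (2.996 / 0.978)² = 2 × 3.063² = 2 × 9.38 = 18.8.
Round up to the next whole participant.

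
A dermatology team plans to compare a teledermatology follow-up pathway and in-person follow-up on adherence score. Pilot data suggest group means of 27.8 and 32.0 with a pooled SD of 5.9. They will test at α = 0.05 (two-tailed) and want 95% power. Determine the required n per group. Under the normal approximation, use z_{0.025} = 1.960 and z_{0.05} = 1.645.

Cohen's d = |M₁ − M₂| / SD_pooled = |27.8 − 32.0| / 5.9 = 4.2 / 5.9 = 0.712.
For two independent groups with equal n: n = 2·((z_{α/2} + z_β) / d)².
z_{α/2} + z_β = 1.960 + 1.645 = 3.605.
n = 2 × (3.605 / 0.712)² = 2 × 5.063² = 2 × 25.64 = 51.3.
Round up to the next whole participant.

n = 52 per group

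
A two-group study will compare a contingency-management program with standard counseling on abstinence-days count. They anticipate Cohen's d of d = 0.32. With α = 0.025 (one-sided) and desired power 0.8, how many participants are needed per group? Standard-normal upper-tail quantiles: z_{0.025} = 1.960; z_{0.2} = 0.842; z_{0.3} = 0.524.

n = 154 per group

For two independent groups with equal n: n = 2·((z_{α} + z_β) / d)².
z_{α} + z_β = 1.960 + 0.842 = 2.802.
n = 2 × (2.802 / 0.32)² = 2 × 8.756² = 2 × 76.67 = 153.3.
Round up to the next whole participant.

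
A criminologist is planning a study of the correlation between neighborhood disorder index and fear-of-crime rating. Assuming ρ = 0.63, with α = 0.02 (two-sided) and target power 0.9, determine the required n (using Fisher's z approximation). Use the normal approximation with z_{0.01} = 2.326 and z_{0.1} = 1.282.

Fisher's z: C = ½·ln((1+r)/(1−r)) = ½·ln(4.4054) = 0.7414.
n = ((z_{α/2} + z_β)/C)² + 3.
(2.326 + 1.282) / 0.7414 = 3.608 / 0.7414 = 4.866.
n = 4.866² + 3 = 23.68 + 3 = 26.7.
Round up.

n = 27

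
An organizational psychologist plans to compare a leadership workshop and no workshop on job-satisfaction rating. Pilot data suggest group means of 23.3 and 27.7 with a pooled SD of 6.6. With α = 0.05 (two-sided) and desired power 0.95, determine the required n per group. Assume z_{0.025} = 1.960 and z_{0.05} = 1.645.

n = 59 per group

Cohen's d = |M₁ − M₂| / SD_pooled = |23.3 − 27.7| / 6.6 = 4.4 / 6.6 = 0.667.
For two independent groups with equal n: n = 2·((z_{α/2} + z_β) / d)².
z_{α/2} + z_β = 1.960 + 1.645 = 3.605.
n = 2 × (3.605 / 0.667)² = 2 × 5.405² = 2 × 29.21 = 58.4.
Round up to the next whole participant.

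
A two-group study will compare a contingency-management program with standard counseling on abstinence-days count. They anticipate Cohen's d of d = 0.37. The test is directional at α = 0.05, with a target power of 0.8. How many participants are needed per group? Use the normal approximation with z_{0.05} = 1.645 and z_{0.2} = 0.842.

For two independent groups with equal n: n = 2·((z_{α} + z_β) / d)².
z_{α} + z_β = 1.645 + 0.842 = 2.487.
n = 2 × (2.487 / 0.37)² = 2 × 6.722² = 2 × 45.18 = 90.4.
Round up to the next whole participant.

n = 91 per group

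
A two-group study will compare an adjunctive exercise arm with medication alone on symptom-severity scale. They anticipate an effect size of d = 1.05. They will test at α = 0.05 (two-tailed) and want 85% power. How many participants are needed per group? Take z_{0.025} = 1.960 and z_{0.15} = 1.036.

For two independent groups with equal n: n = 2·((z_{α/2} + z_β) / d)².
z_{α/2} + z_β = 1.960 + 1.036 = 2.996.
n = 2 × (2.996 / 1.05)² = 2 × 2.853² = 2 × 8.14 = 16.3.
Round up to the next whole participant.

n = 17 per group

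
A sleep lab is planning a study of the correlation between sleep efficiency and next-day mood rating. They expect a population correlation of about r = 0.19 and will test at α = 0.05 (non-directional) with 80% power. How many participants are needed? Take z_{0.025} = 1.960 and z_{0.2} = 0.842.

Fisher's z: C = ½·ln((1+r)/(1−r)) = ½·ln(1.4691) = 0.1923.
n = ((z_{α/2} + z_β)/C)² + 3.
(1.960 + 0.842) / 0.1923 = 2.802 / 0.1923 = 14.571.
n = 14.571² + 3 = 212.31 + 3 = 215.3.
Round up.

n = 216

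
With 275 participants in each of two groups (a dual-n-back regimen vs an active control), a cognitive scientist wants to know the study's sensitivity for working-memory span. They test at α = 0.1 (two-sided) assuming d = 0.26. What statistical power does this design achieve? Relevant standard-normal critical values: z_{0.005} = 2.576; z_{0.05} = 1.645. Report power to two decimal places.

For two equal groups, power = Φ(d·√(n/2) − z_{α/2}).
d·√(n/2) = 0.26 × √(275/2) = 0.26 × 11.726 = 3.049.
z_β = 3.049 − 1.645 = 1.404.
Power = Φ(1.404) = 0.920.

power ≈ 0.92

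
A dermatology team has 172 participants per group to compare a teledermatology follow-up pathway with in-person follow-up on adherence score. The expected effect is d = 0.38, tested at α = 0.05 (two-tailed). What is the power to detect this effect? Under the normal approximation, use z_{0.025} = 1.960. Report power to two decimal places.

For two equal groups, power = Φ(d·√(n/2) − z_{α/2}).
d·√(n/2) = 0.38 × √(172/2) = 0.38 × 9.274 = 3.524.
z_β = 3.524 − 1.960 = 1.564.
Power = Φ(1.564) = 0.941.

power ≈ 0.94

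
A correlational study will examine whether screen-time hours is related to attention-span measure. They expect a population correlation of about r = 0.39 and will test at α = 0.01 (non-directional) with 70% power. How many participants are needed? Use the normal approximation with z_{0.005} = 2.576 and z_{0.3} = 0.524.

n = 60

Fisher's z: C = ½·ln((1+r)/(1−r)) = ½·ln(2.2787) = 0.4118.
n = ((z_{α/2} + z_β)/C)² + 3.
(2.576 + 0.524) / 0.4118 = 3.100 / 0.4118 = 7.528.
n = 7.528² + 3 = 56.67 + 3 = 59.7.
Round up.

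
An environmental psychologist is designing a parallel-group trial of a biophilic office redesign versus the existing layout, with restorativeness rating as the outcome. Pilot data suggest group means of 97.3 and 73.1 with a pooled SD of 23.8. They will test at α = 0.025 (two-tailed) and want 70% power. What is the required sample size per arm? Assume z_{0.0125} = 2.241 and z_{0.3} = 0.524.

n = 15 per group

Cohen's d = |M₁ − M₂| / SD_pooled = |97.3 − 73.1| / 23.8 = 24.2 / 23.8 = 1.017.
For two independent groups with equal n: n = 2·((z_{α/2} + z_β) / d)².
z_{α/2} + z_β = 2.241 + 0.524 = 2.765.
n = 2 × (2.765 / 1.017)² = 2 × 2.719² = 2 × 7.39 = 14.8.
Round up to the next whole participant.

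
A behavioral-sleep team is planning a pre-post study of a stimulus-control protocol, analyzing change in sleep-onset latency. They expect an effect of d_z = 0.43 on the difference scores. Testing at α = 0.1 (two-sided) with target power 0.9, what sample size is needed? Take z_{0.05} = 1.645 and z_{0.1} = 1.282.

For a paired (one-sample on differences) test: n = ((z_{α/2} + z_β) / d)².
z_{α/2} + z_β = 1.645 + 1.282 = 2.927.
n = (2.927 / 0.43)² = 6.807² = 46.33.
Round up.

n = 47 pairs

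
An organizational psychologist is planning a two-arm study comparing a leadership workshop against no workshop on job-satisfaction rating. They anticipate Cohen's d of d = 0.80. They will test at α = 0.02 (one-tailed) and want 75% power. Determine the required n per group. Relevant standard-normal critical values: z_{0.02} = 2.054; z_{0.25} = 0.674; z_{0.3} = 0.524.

For two independent groups with equal n: n = 2·((z_{α} + z_β) / d)².
z_{α} + z_β = 2.054 + 0.674 = 2.728.
n = 2 × (2.728 / 0.80)² = 2 × 3.410² = 2 × 11.63 = 23.3.
Round up to the next whole participant.

n = 24 per group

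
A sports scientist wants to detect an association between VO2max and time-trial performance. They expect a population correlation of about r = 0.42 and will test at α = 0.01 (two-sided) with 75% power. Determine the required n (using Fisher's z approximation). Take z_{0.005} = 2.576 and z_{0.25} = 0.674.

n = 56

Fisher's z: C = ½·ln((1+r)/(1−r)) = ½·ln(2.4483) = 0.4477.
n = ((z_{α/2} + z_β)/C)² + 3.
(2.576 + 0.674) / 0.4477 = 3.250 / 0.4477 = 7.259.
n = 7.259² + 3 = 52.70 + 3 = 55.7.
Round up.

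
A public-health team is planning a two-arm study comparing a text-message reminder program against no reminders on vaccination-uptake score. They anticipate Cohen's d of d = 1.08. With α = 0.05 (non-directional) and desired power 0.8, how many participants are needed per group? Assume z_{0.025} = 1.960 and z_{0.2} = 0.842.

For two independent groups with equal n: n = 2·((z_{α/2} + z_β) / d)².
z_{α/2} + z_β = 1.960 + 0.842 = 2.802.
n = 2 × (2.802 / 1.08)² = 2 × 2.594² = 2 × 6.73 = 13.5.
Round up to the next whole participant.

n = 14 per group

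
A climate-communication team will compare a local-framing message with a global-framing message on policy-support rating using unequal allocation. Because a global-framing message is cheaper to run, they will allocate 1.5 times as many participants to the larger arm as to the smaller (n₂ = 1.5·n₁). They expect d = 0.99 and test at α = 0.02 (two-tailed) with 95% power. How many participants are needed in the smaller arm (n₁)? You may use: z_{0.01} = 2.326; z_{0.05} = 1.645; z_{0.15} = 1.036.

With allocation ratio k = n₂/n₁ = 1.5, Var(x̄₁−x̄₂) = σ²(1/n₁ + 1/(k·n₁)) = σ²·(k+1)/(k·n₁).
So n₁ = (1 + 1/k)·((z_{α/2} + z_β)/d)² = 1.667 × (3.971/0.99)².
n₁ = 1.667 × 16.09 = 26.8.
Round up: n₁ = 27, giving n₂ = ⌈1.5 × 27⌉ = ⌈40.5⌉ = 41.

n₁ = 27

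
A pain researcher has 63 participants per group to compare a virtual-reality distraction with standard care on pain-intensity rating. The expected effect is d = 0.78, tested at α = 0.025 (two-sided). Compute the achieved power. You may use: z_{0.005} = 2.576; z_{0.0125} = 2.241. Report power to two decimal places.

power ≈ 0.98

For two equal groups, power = Φ(d·√(n/2) − z_{α/2}).
d·√(n/2) = 0.78 × √(63/2) = 0.78 × 5.612 = 4.378.
z_β = 4.378 − 2.241 = 2.137.
Power = Φ(2.137) = 0.984.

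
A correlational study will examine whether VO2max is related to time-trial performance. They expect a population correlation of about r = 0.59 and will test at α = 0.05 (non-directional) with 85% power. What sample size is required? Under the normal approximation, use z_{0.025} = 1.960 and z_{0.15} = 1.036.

n = 23

Fisher's z: C = ½·ln((1+r)/(1−r)) = ½·ln(3.8780) = 0.6777.
n = ((z_{α/2} + z_β)/C)² + 3.
(1.960 + 1.036) / 0.6777 = 2.996 / 0.6777 = 4.421.
n = 4.421² + 3 = 19.54 + 3 = 22.5.
Round up.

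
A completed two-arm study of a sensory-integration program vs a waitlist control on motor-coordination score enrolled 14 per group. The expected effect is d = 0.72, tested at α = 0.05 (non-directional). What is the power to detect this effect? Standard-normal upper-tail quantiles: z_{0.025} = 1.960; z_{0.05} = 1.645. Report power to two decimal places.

power ≈ 0.48

For two equal groups, power = Φ(d·√(n/2) − z_{α/2}).
d·√(n/2) = 0.72 × √(14/2) = 0.72 × 2.646 = 1.905.
z_β = 1.905 − 1.960 = -0.055.
Power = Φ(-0.055) = 0.478.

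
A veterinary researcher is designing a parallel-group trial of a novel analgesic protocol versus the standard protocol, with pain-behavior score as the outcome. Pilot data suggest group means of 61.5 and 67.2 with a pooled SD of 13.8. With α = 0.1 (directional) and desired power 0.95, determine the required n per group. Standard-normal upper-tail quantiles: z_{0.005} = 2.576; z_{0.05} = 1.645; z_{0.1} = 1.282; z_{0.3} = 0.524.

n = 101 per group

Cohen's d = |M₁ − M₂| / SD_pooled = |61.5 − 67.2| / 13.8 = 5.7 / 13.8 = 0.413.
For two independent groups with equal n: n = 2·((z_{α} + z_β) / d)².
z_{α} + z_β = 1.282 + 1.645 = 2.927.
n = 2 × (2.927 / 0.413)² = 2 × 7.087² = 2 × 50.23 = 100.5.
Round up to the next whole participant.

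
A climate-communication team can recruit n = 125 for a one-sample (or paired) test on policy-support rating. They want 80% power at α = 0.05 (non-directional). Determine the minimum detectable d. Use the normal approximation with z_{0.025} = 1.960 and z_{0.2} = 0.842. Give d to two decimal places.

d_min ≈ 0.25

For a single sample (or paired design) of n = 125: d_min = (z_{α/2} + z_β)/√n.
z-sum = 1.960 + 0.842 = 2.802.
d_min = 2.802 / √125 = 2.802 / 11.180 = 0.251.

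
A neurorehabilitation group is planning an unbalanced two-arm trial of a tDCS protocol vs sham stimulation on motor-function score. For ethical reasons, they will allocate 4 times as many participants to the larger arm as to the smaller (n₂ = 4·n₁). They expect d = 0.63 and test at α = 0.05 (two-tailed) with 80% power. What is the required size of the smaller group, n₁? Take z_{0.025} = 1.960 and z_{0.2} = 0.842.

With allocation ratio k = n₂/n₁ = 4, Var(x̄₁−x̄₂) = σ²(1/n₁ + 1/(k·n₁)) = σ²·(k+1)/(k·n₁).
So n₁ = (1 + 1/k)·((z_{α/2} + z_β)/d)² = 1.250 × (2.802/0.63)².
n₁ = 1.250 × 19.78 = 24.7.
Round up: n₁ = 25, giving n₂ = 4 × 25 = 100.

n₁ = 25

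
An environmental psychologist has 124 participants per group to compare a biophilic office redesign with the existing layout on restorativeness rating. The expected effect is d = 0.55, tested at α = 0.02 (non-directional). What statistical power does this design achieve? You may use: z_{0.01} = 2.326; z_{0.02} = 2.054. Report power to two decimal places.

For two equal groups, power = Φ(d·√(n/2) − z_{α/2}).
d·√(n/2) = 0.55 × √(124/2) = 0.55 × 7.874 = 4.331.
z_β = 4.331 − 2.326 = 2.005.
Power = Φ(2.005) = 0.978.

power ≈ 0.98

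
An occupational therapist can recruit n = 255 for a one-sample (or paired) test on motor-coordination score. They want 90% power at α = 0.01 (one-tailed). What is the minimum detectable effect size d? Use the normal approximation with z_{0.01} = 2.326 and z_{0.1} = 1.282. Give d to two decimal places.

d_min ≈ 0.23

For a single sample (or paired design) of n = 255: d_min = (z_{α} + z_β)/√n.
z-sum = 2.326 + 1.282 = 3.608.
d_min = 3.608 / √255 = 3.608 / 15.969 = 0.226.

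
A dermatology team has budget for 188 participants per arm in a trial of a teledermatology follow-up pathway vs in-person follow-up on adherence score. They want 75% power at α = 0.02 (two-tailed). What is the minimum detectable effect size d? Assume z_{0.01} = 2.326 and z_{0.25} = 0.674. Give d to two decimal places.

For two independent groups of n = 188 each: d_min = (z_{α/2} + z_β)·√(2/n).
z-sum = 2.326 + 0.674 = 3.000.
d_min = 3.000 × √(2/188) = 3.000 × 0.1031 = 0.309.

d_min ≈ 0.31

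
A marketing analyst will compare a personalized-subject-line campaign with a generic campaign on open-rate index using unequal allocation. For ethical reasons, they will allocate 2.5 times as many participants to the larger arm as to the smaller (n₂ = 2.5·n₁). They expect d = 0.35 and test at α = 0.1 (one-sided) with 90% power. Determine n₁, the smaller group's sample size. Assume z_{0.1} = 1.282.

With allocation ratio k = n₂/n₁ = 2.5, Var(x̄₁−x̄₂) = σ²(1/n₁ + 1/(k·n₁)) = σ²·(k+1)/(k·n₁).
So n₁ = (1 + 1/k)·((z_{α} + z_β)/d)² = 1.400 × (2.564/0.35)².
n₁ = 1.400 × 53.67 = 75.1.
Round up: n₁ = 76, giving n₂ = 2.5 × 76 = 190.

n₁ = 76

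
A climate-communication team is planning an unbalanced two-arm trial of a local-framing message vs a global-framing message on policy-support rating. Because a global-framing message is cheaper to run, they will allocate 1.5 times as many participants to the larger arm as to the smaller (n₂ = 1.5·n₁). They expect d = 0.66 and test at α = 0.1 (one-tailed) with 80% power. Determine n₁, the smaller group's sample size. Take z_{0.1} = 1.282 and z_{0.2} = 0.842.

With allocation ratio k = n₂/n₁ = 1.5, Var(x̄₁−x̄₂) = σ²(1/n₁ + 1/(k·n₁)) = σ²·(k+1)/(k·n₁).
So n₁ = (1 + 1/k)·((z_{α} + z_β)/d)² = 1.667 × (2.124/0.66)².
n₁ = 1.667 × 10.36 = 17.3.
Round up: n₁ = 18, giving n₂ = 1.5 × 18 = 27.

n₁ = 18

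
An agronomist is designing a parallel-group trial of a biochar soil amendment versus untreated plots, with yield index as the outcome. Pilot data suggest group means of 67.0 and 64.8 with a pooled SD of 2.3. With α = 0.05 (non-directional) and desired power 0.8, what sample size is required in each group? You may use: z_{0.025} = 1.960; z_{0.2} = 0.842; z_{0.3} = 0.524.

n = 18 per group

Cohen's d = |M₁ − M₂| / SD_pooled = |67.0 − 64.8| / 2.3 = 2.2 / 2.3 = 0.957.
For two independent groups with equal n: n = 2·((z_{α/2} + z_β) / d)².
z_{α/2} + z_β = 1.960 + 0.842 = 2.802.
n = 2 × (2.802 / 0.957)² = 2 × 2.928² = 2 × 8.57 = 17.1.
Round up to the next whole participant.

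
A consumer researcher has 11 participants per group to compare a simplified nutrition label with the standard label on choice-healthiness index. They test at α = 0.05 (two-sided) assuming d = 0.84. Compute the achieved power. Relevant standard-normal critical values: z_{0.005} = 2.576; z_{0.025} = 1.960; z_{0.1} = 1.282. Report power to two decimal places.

For two equal groups, power = Φ(d·√(n/2) − z_{α/2}).
d·√(n/2) = 0.84 × √(11/2) = 0.84 × 2.345 = 1.970.
z_β = 1.970 − 1.960 = 0.010.
Power = Φ(0.010) = 0.504.

power ≈ 0.50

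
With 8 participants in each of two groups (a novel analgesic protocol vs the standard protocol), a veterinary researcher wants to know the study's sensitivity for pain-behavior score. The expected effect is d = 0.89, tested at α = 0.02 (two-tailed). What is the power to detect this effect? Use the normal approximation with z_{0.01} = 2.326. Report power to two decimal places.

For two equal groups, power = Φ(d·√(n/2) − z_{α/2}).
d·√(n/2) = 0.89 × √(8/2) = 0.89 × 2.000 = 1.780.
z_β = 1.780 − 2.326 = -0.546.
Power = Φ(-0.546) = 0.293.

power ≈ 0.29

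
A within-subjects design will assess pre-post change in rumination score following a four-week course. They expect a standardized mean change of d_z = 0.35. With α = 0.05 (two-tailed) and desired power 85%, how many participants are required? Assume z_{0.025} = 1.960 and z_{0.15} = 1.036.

For a paired (one-sample on differences) test: n = ((z_{α/2} + z_β) / d)².
z_{α/2} + z_β = 1.960 + 1.036 = 2.996.
n = (2.996 / 0.35)² = 8.560² = 73.27.
Round up.

n = 74 pairs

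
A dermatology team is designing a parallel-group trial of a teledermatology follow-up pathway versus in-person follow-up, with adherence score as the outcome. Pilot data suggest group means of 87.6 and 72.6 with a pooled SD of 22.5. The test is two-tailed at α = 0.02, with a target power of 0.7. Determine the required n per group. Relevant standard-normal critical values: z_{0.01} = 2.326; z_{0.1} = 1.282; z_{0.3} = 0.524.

Cohen's d = |M₁ − M₂| / SD_pooled = |87.6 − 72.6| / 22.5 = 15.0 / 22.5 = 0.667.
For two independent groups with equal n: n = 2·((z_{α/2} + z_β) / d)².
z_{α/2} + z_β = 2.326 + 0.524 = 2.850.
n = 2 × (2.850 / 0.667)² = 2 × 4.273² = 2 × 18.26 = 36.5.
Round up to the next whole participant.

n = 37 per group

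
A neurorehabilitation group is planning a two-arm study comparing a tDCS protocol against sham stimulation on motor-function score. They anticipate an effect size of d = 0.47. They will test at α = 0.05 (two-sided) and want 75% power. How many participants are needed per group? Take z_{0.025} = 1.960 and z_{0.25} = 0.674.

For two independent groups with equal n: n = 2·((z_{α/2} + z_β) / d)².
z_{α/2} + z_β = 1.960 + 0.674 = 2.634.
n = 2 × (2.634 / 0.47)² = 2 × 5.604² = 2 × 31.41 = 62.8.
Round up to the next whole participant.

n = 63 per group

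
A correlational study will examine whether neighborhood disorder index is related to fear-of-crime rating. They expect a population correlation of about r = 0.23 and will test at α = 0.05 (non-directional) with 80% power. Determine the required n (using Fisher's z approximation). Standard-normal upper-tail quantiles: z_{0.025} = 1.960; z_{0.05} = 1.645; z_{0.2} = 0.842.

Fisher's z: C = ½·ln((1+r)/(1−r)) = ½·ln(1.5974) = 0.2342.
n = ((z_{α/2} + z_β)/C)² + 3.
(1.960 + 0.842) / 0.2342 = 2.802 / 0.2342 = 11.964.
n = 11.964² + 3 = 143.14 + 3 = 146.1.
Round up.

n = 147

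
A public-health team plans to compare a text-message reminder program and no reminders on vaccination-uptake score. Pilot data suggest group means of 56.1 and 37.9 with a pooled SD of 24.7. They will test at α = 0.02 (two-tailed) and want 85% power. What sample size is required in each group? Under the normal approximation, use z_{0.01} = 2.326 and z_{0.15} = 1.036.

Cohen's d = |M₁ − M₂| / SD_pooled = |56.1 − 37.9| / 24.7 = 18.2 / 24.7 = 0.737.
For two independent groups with equal n: n = 2·((z_{α/2} + z_β) / d)².
z_{α/2} + z_β = 2.326 + 1.036 = 3.362.
n = 2 × (3.362 / 0.737)² = 2 × 4.562² = 2 × 20.81 = 41.6.
Round up to the next whole participant.

n = 42 per group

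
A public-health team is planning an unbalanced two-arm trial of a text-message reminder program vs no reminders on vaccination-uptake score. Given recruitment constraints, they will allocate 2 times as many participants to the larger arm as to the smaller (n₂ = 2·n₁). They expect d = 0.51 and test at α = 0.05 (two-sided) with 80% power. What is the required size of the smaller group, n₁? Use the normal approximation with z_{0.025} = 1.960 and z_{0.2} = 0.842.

With allocation ratio k = n₂/n₁ = 2, Var(x̄₁−x̄₂) = σ²(1/n₁ + 1/(k·n₁)) = σ²·(k+1)/(k·n₁).
So n₁ = (1 + 1/k)·((z_{α/2} + z_β)/d)² = 1.500 × (2.802/0.51)².
n₁ = 1.500 × 30.19 = 45.3.
Round up: n₁ = 46, giving n₂ = 2 × 46 = 92.

n₁ = 46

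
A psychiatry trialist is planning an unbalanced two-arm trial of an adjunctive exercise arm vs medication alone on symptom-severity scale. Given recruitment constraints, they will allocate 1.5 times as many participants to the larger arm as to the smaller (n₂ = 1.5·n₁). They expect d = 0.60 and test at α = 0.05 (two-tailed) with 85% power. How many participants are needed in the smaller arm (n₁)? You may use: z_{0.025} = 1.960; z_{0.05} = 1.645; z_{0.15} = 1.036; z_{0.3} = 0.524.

With allocation ratio k = n₂/n₁ = 1.5, Var(x̄₁−x̄₂) = σ²(1/n₁ + 1/(k·n₁)) = σ²·(k+1)/(k·n₁).
So n₁ = (1 + 1/k)·((z_{α/2} + z_β)/d)² = 1.667 × (2.996/0.60)².
n₁ = 1.667 × 24.93 = 41.6.
Round up: n₁ = 42, giving n₂ = 1.5 × 42 = 63.

n₁ = 42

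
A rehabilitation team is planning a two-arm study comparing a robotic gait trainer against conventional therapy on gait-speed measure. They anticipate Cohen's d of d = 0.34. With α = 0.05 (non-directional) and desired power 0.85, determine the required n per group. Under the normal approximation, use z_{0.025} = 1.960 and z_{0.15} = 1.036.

n = 156 per group

For two independent groups with equal n: n = 2·((z_{α/2} + z_β) / d)².
z_{α/2} + z_β = 1.960 + 1.036 = 2.996.
n = 2 × (2.996 / 0.34)² = 2 × 8.812² = 2 × 77.65 = 155.3.
Round up to the next whole participant.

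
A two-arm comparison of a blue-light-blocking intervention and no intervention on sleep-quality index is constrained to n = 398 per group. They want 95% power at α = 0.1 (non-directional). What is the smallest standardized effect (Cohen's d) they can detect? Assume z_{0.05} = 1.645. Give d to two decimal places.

d_min ≈ 0.23

For two independent groups of n = 398 each: d_min = (z_{α/2} + z_β)·√(2/n).
z-sum = 1.645 + 1.645 = 3.290.
d_min = 3.290 × √(2/398) = 3.290 × 0.0709 = 0.233.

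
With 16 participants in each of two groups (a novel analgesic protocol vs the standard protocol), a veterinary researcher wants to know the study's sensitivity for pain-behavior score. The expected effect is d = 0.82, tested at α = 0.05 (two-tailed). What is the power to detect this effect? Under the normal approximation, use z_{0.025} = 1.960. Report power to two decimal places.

For two equal groups, power = Φ(d·√(n/2) − z_{α/2}).
d·√(n/2) = 0.82 × √(16/2) = 0.82 × 2.828 = 2.319.
z_β = 2.319 − 1.960 = 0.359.
Power = Φ(0.359) = 0.640.

power ≈ 0.64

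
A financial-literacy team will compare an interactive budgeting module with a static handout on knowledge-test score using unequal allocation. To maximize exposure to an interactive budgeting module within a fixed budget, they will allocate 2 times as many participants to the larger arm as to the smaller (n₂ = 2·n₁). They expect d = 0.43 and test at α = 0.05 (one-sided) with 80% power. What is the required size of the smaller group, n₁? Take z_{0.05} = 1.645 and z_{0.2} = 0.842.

With allocation ratio k = n₂/n₁ = 2, Var(x̄₁−x̄₂) = σ²(1/n₁ + 1/(k·n₁)) = σ²·(k+1)/(k·n₁).
So n₁ = (1 + 1/k)·((z_{α} + z_β)/d)² = 1.500 × (2.487/0.43)².
n₁ = 1.500 × 33.45 = 50.2.
Round up: n₁ = 51, giving n₂ = 2 × 51 = 102.

n₁ = 51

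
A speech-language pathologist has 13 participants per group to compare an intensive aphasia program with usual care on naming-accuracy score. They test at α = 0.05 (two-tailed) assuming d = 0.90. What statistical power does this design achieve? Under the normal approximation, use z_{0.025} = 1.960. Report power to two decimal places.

power ≈ 0.63

For two equal groups, power = Φ(d·√(n/2) − z_{α/2}).
d·√(n/2) = 0.90 × √(13/2) = 0.90 × 2.550 = 2.295.
z_β = 2.295 − 1.960 = 0.335.
Power = Φ(0.335) = 0.631.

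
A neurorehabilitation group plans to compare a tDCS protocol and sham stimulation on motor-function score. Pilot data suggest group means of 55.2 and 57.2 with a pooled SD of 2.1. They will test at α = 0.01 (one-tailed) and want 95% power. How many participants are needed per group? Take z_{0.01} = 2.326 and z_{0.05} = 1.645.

Cohen's d = |M₁ − M₂| / SD_pooled = |55.2 − 57.2| / 2.1 = 2.0 / 2.1 = 0.952.
For two independent groups with equal n: n = 2·((z_{α} + z_β) / d)².
z_{α} + z_β = 2.326 + 1.645 = 3.971.
n = 2 × (3.971 / 0.952)² = 2 × 4.171² = 2 × 17.40 = 34.8.
Round up to the next whole participant.

n = 35 per group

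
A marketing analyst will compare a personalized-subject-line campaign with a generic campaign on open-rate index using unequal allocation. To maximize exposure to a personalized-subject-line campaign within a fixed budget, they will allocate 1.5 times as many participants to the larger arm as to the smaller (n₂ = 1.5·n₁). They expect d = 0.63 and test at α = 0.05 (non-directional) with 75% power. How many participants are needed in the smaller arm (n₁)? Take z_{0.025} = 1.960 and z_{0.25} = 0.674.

n₁ = 30

With allocation ratio k = n₂/n₁ = 1.5, Var(x̄₁−x̄₂) = σ²(1/n₁ + 1/(k·n₁)) = σ²·(k+1)/(k·n₁).
So n₁ = (1 + 1/k)·((z_{α/2} + z_β)/d)² = 1.667 × (2.634/0.63)².
n₁ = 1.667 × 17.48 = 29.1.
Round up: n₁ = 30, giving n₂ = 1.5 × 30 = 45.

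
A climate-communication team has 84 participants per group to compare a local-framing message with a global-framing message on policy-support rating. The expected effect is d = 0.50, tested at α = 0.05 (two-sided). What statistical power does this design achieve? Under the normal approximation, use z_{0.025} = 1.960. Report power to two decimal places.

For two equal groups, power = Φ(d·√(n/2) − z_{α/2}).
d·√(n/2) = 0.50 × √(84/2) = 0.50 × 6.481 = 3.240.
z_β = 3.240 − 1.960 = 1.280.
Power = Φ(1.280) = 0.900.

power ≈ 0.90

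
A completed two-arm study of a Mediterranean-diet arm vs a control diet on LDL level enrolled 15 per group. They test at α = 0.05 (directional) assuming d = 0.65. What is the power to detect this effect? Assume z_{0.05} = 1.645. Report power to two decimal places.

For two equal groups, power = Φ(d·√(n/2) − z_{α}).
d·√(n/2) = 0.65 × √(15/2) = 0.65 × 2.739 = 1.780.
z_β = 1.780 − 1.645 = 0.135.
Power = Φ(0.135) = 0.554.

power ≈ 0.55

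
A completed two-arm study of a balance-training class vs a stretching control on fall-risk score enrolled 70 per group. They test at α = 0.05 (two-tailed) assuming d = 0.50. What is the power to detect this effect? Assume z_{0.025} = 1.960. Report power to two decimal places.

For two equal groups, power = Φ(d·√(n/2) − z_{α/2}).
d·√(n/2) = 0.50 × √(70/2) = 0.50 × 5.916 = 2.958.
z_β = 2.958 − 1.960 = 0.998.
Power = Φ(0.998) = 0.841.

power ≈ 0.84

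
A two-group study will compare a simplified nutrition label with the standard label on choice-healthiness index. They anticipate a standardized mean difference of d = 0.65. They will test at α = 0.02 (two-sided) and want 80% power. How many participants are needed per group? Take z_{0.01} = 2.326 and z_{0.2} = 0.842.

n = 48 per group

For two independent groups with equal n: n = 2·((z_{α/2} + z_β) / d)².
z_{α/2} + z_β = 2.326 + 0.842 = 3.168.
n = 2 × (3.168 / 0.65)² = 2 × 4.874² = 2 × 23.75 = 47.5.
Round up to the next whole participant.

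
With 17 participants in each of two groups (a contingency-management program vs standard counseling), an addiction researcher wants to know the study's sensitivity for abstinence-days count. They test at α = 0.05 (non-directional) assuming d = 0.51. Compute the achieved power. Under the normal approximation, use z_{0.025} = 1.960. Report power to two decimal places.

For two equal groups, power = Φ(d·√(n/2) − z_{α/2}).
d·√(n/2) = 0.51 × √(17/2) = 0.51 × 2.915 = 1.487.
z_β = 1.487 − 1.960 = -0.473.
Power = Φ(-0.473) = 0.318.

power ≈ 0.32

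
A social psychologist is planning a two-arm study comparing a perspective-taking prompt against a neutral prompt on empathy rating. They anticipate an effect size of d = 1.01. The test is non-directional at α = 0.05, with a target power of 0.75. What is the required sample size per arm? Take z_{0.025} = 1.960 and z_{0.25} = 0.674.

n = 14 per group

For two independent groups with equal n: n = 2·((z_{α/2} + z_β) / d)².
z_{α/2} + z_β = 1.960 + 0.674 = 2.634.
n = 2 × (2.634 / 1.01)² = 2 × 2.608² = 2 × 6.80 = 13.6.
Round up to the next whole participant.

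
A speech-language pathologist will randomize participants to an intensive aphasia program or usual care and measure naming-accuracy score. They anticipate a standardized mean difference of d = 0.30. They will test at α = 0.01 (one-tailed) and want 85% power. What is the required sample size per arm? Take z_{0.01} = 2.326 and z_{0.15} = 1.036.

For two independent groups with equal n: n = 2·((z_{α} + z_β) / d)².
z_{α} + z_β = 2.326 + 1.036 = 3.362.
n = 2 × (3.362 / 0.30)² = 2 × 11.207² = 2 × 125.59 = 251.2.
Round up to the next whole participant.

n = 252 per group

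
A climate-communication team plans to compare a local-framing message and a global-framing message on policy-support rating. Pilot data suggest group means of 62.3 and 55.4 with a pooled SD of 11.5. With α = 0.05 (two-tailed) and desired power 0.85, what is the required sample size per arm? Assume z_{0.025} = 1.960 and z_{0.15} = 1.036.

Cohen's d = |M₁ − M₂| / SD_pooled = |62.3 − 55.4| / 11.5 = 6.9 / 11.5 = 0.600.
For two independent groups with equal n: n = 2·((z_{α/2} + z_β) / d)².
z_{α/2} + z_β = 1.960 + 1.036 = 2.996.
n = 2 × (2.996 / 0.600)² = 2 × 4.993² = 2 × 24.93 = 49.9.
Round up to the next whole participant.

n = 50 per group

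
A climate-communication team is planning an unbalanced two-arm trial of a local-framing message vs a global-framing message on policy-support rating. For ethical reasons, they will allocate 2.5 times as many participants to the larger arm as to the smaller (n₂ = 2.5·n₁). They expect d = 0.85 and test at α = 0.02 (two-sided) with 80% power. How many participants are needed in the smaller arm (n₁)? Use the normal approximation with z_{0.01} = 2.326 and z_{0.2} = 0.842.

n₁ = 20

With allocation ratio k = n₂/n₁ = 2.5, Var(x̄₁−x̄₂) = σ²(1/n₁ + 1/(k·n₁)) = σ²·(k+1)/(k·n₁).
So n₁ = (1 + 1/k)·((z_{α/2} + z_β)/d)² = 1.400 × (3.168/0.85)².
n₁ = 1.400 × 13.89 = 19.4.
Round up: n₁ = 20, giving n₂ = 2.5 × 20 = 50.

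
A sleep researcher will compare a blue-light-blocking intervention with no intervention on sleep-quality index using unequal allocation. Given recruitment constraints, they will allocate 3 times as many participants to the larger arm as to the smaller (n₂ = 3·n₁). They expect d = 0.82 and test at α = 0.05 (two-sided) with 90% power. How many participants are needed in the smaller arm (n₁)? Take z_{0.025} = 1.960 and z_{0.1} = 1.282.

n₁ = 21

With allocation ratio k = n₂/n₁ = 3, Var(x̄₁−x̄₂) = σ²(1/n₁ + 1/(k·n₁)) = σ²·(k+1)/(k·n₁).
So n₁ = (1 + 1/k)·((z_{α/2} + z_β)/d)² = 1.333 × (3.242/0.82)².
n₁ = 1.333 × 15.63 = 20.8.
Round up: n₁ = 21, giving n₂ = 3 × 21 = 63.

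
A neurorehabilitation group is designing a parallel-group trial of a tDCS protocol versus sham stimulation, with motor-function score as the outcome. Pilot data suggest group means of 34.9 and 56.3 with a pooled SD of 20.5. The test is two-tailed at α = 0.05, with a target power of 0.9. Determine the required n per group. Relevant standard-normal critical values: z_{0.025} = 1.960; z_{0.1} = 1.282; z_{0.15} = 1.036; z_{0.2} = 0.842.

n = 20 per group

Cohen's d = |M₁ − M₂| / SD_pooled = |34.9 − 56.3| / 20.5 = 21.4 / 20.5 = 1.044.
For two independent groups with equal n: n = 2·((z_{α/2} + z_β) / d)².
z_{α/2} + z_β = 1.960 + 1.282 = 3.242.
n = 2 × (3.242 / 1.044)² = 2 × 3.105² = 2 × 9.64 = 19.3.
Round up to the next whole participant.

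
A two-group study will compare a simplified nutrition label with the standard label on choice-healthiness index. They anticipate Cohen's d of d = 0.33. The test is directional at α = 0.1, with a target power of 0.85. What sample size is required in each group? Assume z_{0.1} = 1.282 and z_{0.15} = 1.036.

For two independent groups with equal n: n = 2·((z_{α} + z_β) / d)².
z_{α} + z_β = 1.282 + 1.036 = 2.318.
n = 2 × (2.318 / 0.33)² = 2 × 7.024² = 2 × 49.34 = 98.7.
Round up to the next whole participant.

n = 99 per group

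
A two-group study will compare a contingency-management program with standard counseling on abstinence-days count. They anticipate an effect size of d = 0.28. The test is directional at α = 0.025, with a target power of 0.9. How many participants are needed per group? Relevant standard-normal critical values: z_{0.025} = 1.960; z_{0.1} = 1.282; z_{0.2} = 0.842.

n = 269 per group

For two independent groups with equal n: n = 2·((z_{α} + z_β) / d)².
z_{α} + z_β = 1.960 + 1.282 = 3.242.
n = 2 × (3.242 / 0.28)² = 2 × 11.579² = 2 × 134.06 = 268.1.
Round up to the next whole participant.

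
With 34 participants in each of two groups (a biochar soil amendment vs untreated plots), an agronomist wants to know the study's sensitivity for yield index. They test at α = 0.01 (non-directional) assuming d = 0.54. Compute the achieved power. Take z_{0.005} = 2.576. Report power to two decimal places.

For two equal groups, power = Φ(d·√(n/2) − z_{α/2}).
d·√(n/2) = 0.54 × √(34/2) = 0.54 × 4.123 = 2.226.
z_β = 2.226 − 2.576 = -0.350.
Power = Φ(-0.350) = 0.363.

power ≈ 0.36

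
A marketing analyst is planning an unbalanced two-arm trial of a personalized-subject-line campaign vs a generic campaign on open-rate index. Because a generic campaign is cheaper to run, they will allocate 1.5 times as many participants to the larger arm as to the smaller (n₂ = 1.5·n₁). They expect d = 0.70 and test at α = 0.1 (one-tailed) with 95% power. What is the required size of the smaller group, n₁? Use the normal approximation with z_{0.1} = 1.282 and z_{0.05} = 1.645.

n₁ = 30

With allocation ratio k = n₂/n₁ = 1.5, Var(x̄₁−x̄₂) = σ²(1/n₁ + 1/(k·n₁)) = σ²·(k+1)/(k·n₁).
So n₁ = (1 + 1/k)·((z_{α} + z_β)/d)² = 1.667 × (2.927/0.70)².
n₁ = 1.667 × 17.48 = 29.1.
Round up: n₁ = 30, giving n₂ = 1.5 × 30 = 45.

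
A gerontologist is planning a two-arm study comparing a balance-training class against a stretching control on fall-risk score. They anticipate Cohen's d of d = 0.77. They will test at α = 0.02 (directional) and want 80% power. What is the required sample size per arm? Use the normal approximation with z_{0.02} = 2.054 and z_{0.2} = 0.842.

n = 29 per group

For two independent groups with equal n: n = 2·((z_{α} + z_β) / d)².
z_{α} + z_β = 2.054 + 0.842 = 2.896.
n = 2 × (2.896 / 0.77)² = 2 × 3.761² = 2 × 14.15 = 28.3.
Round up to the next whole participant.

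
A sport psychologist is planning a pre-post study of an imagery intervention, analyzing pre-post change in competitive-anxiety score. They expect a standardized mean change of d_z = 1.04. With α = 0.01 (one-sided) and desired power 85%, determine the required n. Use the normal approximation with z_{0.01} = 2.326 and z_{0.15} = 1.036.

n = 11 pairs

For a paired (one-sample on differences) test: n = ((z_{α} + z_β) / d)².
z_{α} + z_β = 2.326 + 1.036 = 3.362.
n = (3.362 / 1.04)² = 3.233² = 10.45.
Round up.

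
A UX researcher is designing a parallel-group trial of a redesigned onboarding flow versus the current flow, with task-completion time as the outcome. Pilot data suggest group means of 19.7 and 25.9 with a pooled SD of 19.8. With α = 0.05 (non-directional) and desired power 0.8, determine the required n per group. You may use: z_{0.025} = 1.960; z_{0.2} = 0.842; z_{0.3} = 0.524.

Cohen's d = |M₁ − M₂| / SD_pooled = |19.7 − 25.9| / 19.8 = 6.2 / 19.8 = 0.313.
For two independent groups with equal n: n = 2·((z_{α/2} + z_β) / d)².
z_{α/2} + z_β = 1.960 + 0.842 = 2.802.
n = 2 × (2.802 / 0.313)² = 2 × 8.952² = 2 × 80.14 = 160.3.
Round up to the next whole participant.

n = 161 per group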